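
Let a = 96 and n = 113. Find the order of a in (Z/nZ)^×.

112

The order of 96 must divide φ(113) = 113 − 1 = 112 = 2^4 · 7.
Divisors of 112: 1, 2, 4, 7, 8, 14, 16, 28, 56, 112.
Evaluate successive powers at the divisors of 112:
96^1 ≡ 96
96^2 ≡ 63
96^4 ≡ 14
96^7 ≡ 35
96^8 ≡ 83
96^14 ≡ 95
96^16 ≡ 109
96^28 ≡ 98
96^56 ≡ 112
96^112 ≡ 1
Hence ord(96) = 112.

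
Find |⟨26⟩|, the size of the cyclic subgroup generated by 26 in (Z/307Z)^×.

153

Since 26 ∈ (Z/307Z)^×, its order divides φ(307) = 307 − 1 = 306 = 2 · 3^2 · 17.
Divisors of 306: 1, 2, 3, 6, 9, 17, 18, 34, 51, 102, 153, 306.
Evaluate successive powers at the divisors of 306:
26^1 ≡ 26 (mod 307)
26^2 ≡ 62 (mod 307)
26^3 ≡ 77 (mod 307)
26^6 ≡ 96 (mod 307)
26^9 ≡ 24 (mod 307)
26^17 ≡ 93 (mod 307)
26^18 ≡ 269 (mod 307)
26^34 ≡ 53 (mod 307)
26^51 ≡ 17 (mod 307)
26^102 ≡ 289 (mod 307)
26^153 ≡ 1 (mod 307) ✓
So ord_307(26) = 153.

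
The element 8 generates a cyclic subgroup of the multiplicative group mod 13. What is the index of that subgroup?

The order of 8 must divide φ(13) = 13 − 1 = 12 = 2^2 · 3.
Divisors of 12: 1, 2, 3, 4, 6, 12.
Test each divisor d:
8^1 ≡ 8 (mod 13)
8^2 ≡ 12 (mod 13)
8^3 ≡ 5 (mod 13)
8^4 ≡ 1 (mod 13) ✓
So ord_13(8) = 4, hence |⟨8⟩| = 4.
The index is φ(13) / ord(8) = 12 / 4 = 3.

3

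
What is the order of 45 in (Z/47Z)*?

By Lagrange's theorem, ord_47(45) divides φ(47) = 47 − 1 = 46 = 2 · 23.
Divisors of 46: 1, 2, 23, 46.
Test each divisor d:
45^1 ≡ 45 (mod 47)
45^2 ≡ 4 (mod 47)
45^23 ≡ 46 (mod 47)
45^46 ≡ 1 (mod 47) ✓
Hence ord(45) = 46.

46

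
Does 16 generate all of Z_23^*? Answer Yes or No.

No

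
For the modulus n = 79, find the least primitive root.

3

φ(79) = 79 − 1 = 78 = 2 · 3 · 13.
Test candidates g = 2, 3, … against the prime factors q ∈ {2, 3, 13} of φ(79): g is a generator iff g^(78/q) ≢ 1 for every such q.
g = 2: 2^39 ≡ 1 — hits 1, so not a primitive root.
g = 3: 3^39 ≡ 78; 3^26 ≡ 23; 3^6 ≡ 18 — none is 1, so 3 is a primitive root.
The smallest primitive root modulo 79 is 3.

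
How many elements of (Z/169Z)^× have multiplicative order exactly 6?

2

φ(169) = φ(13^2) = 13·(13−1) = 156 = 2^2 · 3 · 13.
In a cyclic group of order 156, there are φ(d) elements of order d for each divisor d of 156, and zero for non-divisors.
6 = 2 · 3 divides 156, and φ(6) = 2.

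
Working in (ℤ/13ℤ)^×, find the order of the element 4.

6

Since 4 ∈ (Z/13Z)^×, its order divides φ(13) = 13 − 1 = 12 = 2^2 · 3.
Divisors of 12: 1, 2, 3, 4, 6, 12.
Test each divisor d:
4^1 ≡ 4 (mod 13)
4^2 ≡ 3 (mod 13)
4^3 ≡ 12 (mod 13)
4^4 ≡ 9 (mod 13)
4^6 ≡ 1 (mod 13) ✓
Therefore the multiplicative order of 4 modulo 13 is 6.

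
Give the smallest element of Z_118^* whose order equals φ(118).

11

φ(118) = φ(2)·φ(59) = 1·58 = 58 = 2 · 29.
g is a primitive root iff g^(58/q) ≢ 1 (mod 118) for each prime q ∈ {2, 29}.
g = 2: gcd(2, 118) = 2 > 1, not a unit — skip.
g = 3: 3^29 ≡ 1 — hits 1, so not a primitive root.
g = 4: gcd(4, 118) = 2 > 1, not a unit — skip.
g = 5: 5^29 ≡ 1 — hits 1, so not a primitive root.
g = 6: gcd(6, 118) = 2 > 1, not a unit — skip.
g = 7: 7^29 ≡ 1 — hits 1, so not a primitive root.
g = 8: gcd(8, 118) = 2 > 1, not a unit — skip.
g = 9: 9^29 ≡ 1 — hits 1, so not a primitive root.
g = 10: gcd(10, 118) = 2 > 1, not a unit — skip.
g = 11: 11^29 ≡ 117; 11^2 ≡ 3 — none is 1, so 11 is a primitive root.
Hence the least primitive root of 118 is 11.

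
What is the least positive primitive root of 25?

2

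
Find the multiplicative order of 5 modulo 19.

9

By Lagrange's theorem, ord_19(5) divides φ(19) = 19 − 1 = 18 = 2 · 3^2.
Divisors of 18: 1, 2, 3, 6, 9, 18.
Compute 5^d (mod 19) for the divisors d until we hit 1:
5^1 ≡ 5 (mod 19)
5^2 ≡ 6 (mod 19)
5^3 ≡ 11 (mod 19)
5^6 ≡ 7 (mod 19)
5^9 ≡ 1 (mod 19) ✓
So ord_19(5) = 9.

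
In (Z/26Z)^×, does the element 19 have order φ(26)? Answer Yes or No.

Yes

φ(26) = φ(2)·φ(13) = 1·12 = 12 = 2^2 · 3.
It suffices to check that the order of 19 is not a proper divisor of 12: compute 19^(12/q) for q ∈ {2, 3}.
19^6 ≡ 25 (mod 26)  [q = 2: ≢ 1 ✓]
19^4 ≡ 9 (mod 26)  [q = 3: ≢ 1 ✓]
None equal 1, so ord_26(19) = 12: 19 is a primitive root.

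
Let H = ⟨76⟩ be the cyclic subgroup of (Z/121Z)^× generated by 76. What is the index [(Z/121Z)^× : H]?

Since 76 ∈ (Z/121Z)^×, its order divides φ(121) = φ(11^2) = 11·(11−1) = 110 = 2 · 5 · 11.
Divisors of 110: 1, 2, 5, 10, 11, 22, 55, 110.
Check 76^d mod 121 for each divisor in increasing order:
76^1 ≡ 76 (mod 121)
76^2 ≡ 89 (mod 121)
76^5 ≡ 21 (mod 121)
76^10 ≡ 78 (mod 121)
76^11 ≡ 120 (mod 121)
76^22 ≡ 1 (mod 121) ✓
So ord_121(76) = 22, hence |⟨76⟩| = 22.
[(Z/121Z)^× : ⟨76⟩] = 110/22 = 5.

5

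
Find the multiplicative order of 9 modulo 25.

By Lagrange's theorem, ord_25(9) divides φ(25) = φ(5^2) = 5·(5−1) = 20 = 2^2 · 5.
Divisors of 20: 1, 2, 4, 5, 10, 20.
Test each divisor d:
9^1 ≡ 9 (mod 25)
9^2 ≡ 6 (mod 25)
9^4 ≡ 11 (mod 25)
9^5 ≡ 24 (mod 25)
9^10 ≡ 1 (mod 25) ✓
So ord_25(9) = 10.

10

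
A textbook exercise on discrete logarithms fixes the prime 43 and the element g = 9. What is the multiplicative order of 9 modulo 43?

21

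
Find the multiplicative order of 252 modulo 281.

The order of 252 must divide φ(281) = 281 − 1 = 280 = 2^3 · 5 · 7.
Divisors of 280: 1, 2, 4, 5, 7, 8, 10, 14, 20, 28, 35, 40, 56, 70, 140, 280.
Test each divisor d:
252^1 ≡ 252
252^2 ≡ 279
252^4 ≡ 4
252^5 ≡ 165
252^7 ≡ 232
252^8 ≡ 16
252^10 ≡ 249
252^14 ≡ 153
252^20 ≡ 181
252^28 ≡ 86
252^35 ≡ 1
Therefore the multiplicative order of 252 modulo 281 is 35.

35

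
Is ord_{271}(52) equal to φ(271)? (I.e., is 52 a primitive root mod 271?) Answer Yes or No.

φ(271) = 271 − 1 = 270 = 2 · 3^3 · 5.
An element g generates (Z/271Z)^× iff g^(270/q) ≢ 1 (mod 271) for each prime q ∈ {2, 3, 5}.
52^135 ≡ 270 (mod 271)  [q = 2: ≢ 1 ✓]
52^90 ≡ 28 (mod 271)  [q = 3: ≢ 1 ✓]
52^54 ≡ 187 (mod 271)  [q = 5: ≢ 1 ✓]
None equal 1, so ord_271(52) = 270: 52 is a primitive root.

Yes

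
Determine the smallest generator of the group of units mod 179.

2

φ(179) = 179 − 1 = 178 = 2 · 89.
Test candidates g = 2, 3, … against the prime factors q ∈ {2, 89} of φ(179): g is a generator iff g^(178/q) ≢ 1 for every such q.
g = 2: 2^89 ≡ 178; 2^2 ≡ 4 — none is 1, so 2 is a primitive root.
The smallest primitive root modulo 179 is 2.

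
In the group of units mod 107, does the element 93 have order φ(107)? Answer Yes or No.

φ(107) = 107 − 1 = 106 = 2 · 53.
Test 93^(106/q) mod 107 for each prime factor q of 106:
93^53 ≡ 106 (mod 107)  [q = 2: ≢ 1 ✓]
93^2 ≡ 89 (mod 107)  [q = 53: ≢ 1 ✓]
All checks pass, so 93 has order 106 and is a primitive root modulo 107.

Yes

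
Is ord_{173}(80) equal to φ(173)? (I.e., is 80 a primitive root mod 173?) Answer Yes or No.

No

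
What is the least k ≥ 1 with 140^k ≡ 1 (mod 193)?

Since 140 ∈ (Z/193Z)^×, its order divides φ(193) = 193 − 1 = 192 = 2^6 · 3.
Divisors of 192: 1, 2, 3, 4, 6, 8, 12, 16, 24, 32, 48, 64, 96, 192.
Check 140^d mod 193 for each divisor in increasing order:
140^1 ≡ 140 (mod 193)
140^2 ≡ 107 (mod 193)
140^3 ≡ 119 (mod 193)
140^4 ≡ 62 (mod 193)
140^6 ≡ 72 (mod 193)
140^8 ≡ 177 (mod 193)
140^12 ≡ 166 (mod 193)
140^16 ≡ 63 (mod 193)
140^24 ≡ 150 (mod 193)
140^32 ≡ 109 (mod 193)
140^48 ≡ 112 (mod 193)
140^64 ≡ 108 (mod 193)
140^96 ≡ 192 (mod 193)
140^192 ≡ 1 (mod 193) ✓
The smallest such exponent is 192, so the order of 140 is 192.

192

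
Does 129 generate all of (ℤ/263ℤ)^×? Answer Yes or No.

φ(263) = 263 − 1 = 262 = 2 · 131.
Test 129^(262/q) mod 263 for each prime factor q of 262:
129^131 ≡ 1 (mod 263)  [q = 2: ≡ 1 ✗]
129^2 ≡ 72 (mod 263)  [q = 131: ≢ 1 ✓]
Since 129^131 ≡ 1, the order of 129 divides 131 < 262, so 129 is not a primitive root.

No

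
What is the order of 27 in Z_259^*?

ord(27) | φ(259) = φ(7·37) = (7−1)·(37−1) = 6·36 = 216 = 2^3 · 3^3.
Divisors of 216: 1, 2, 3, 4, 6, 8, 9, 12, 18, 24, 27, 36, 54, 72, 108, 216.
Evaluate successive powers at the divisors of 216:
27^1 ≡ 27
27^2 ≡ 211
27^3 ≡ 258
27^4 ≡ 232
27^6 ≡ 1
The smallest such exponent is 6, so the order of 27 is 6.

6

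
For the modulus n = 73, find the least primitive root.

5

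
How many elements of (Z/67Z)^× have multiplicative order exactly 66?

20

φ(67) = 67 − 1 = 66 = 2 · 3 · 11.
Since (Z/67Z)^× is cyclic of order 66, the number of elements of order d is φ(d) when d | 66 and 0 otherwise.
66 = 2 · 3 · 11 divides 66, and φ(66) = 20.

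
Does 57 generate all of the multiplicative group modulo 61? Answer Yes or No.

No

φ(61) = 61 − 1 = 60 = 2^2 · 3 · 5.
An element g generates (Z/61Z)^× iff g^(60/q) ≢ 1 (mod 61) for each prime q ∈ {2, 3, 5}.
57^30 ≡ 1 (mod 61)  [q = 2: ≡ 1 ✗]
57^20 ≡ 13 (mod 61)  [q = 3: ≢ 1 ✓]
57^12 ≡ 20 (mod 61)  [q = 5: ≢ 1 ✓]
57^30 ≡ 1 shows ord(57) | 30, strictly less than φ(61); not a primitive root.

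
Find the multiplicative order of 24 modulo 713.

30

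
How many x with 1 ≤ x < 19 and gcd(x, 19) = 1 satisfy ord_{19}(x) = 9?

6

φ(19) = 19 − 1 = 18 = 2 · 3^2.
Since (Z/19Z)^× is cyclic of order 18, the number of elements of order d is φ(d) when d | 18 and 0 otherwise.
9 = 3^2 divides 18, and φ(9) = 6.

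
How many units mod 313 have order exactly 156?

48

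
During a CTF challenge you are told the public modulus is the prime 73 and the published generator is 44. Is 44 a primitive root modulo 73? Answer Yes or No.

Yes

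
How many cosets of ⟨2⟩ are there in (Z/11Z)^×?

1

The order of 2 must divide φ(11) = 11 − 1 = 10 = 2 · 5.
Divisors of 10: 1, 2, 5, 10.
Test each divisor d:
2^1 ≡ 2 (mod 11)
2^2 ≡ 4 (mod 11)
2^5 ≡ 10 (mod 11)
2^10 ≡ 1 (mod 11) ✓
Thus |⟨2⟩| = ord(2) = 10.
The index is φ(11) / ord(2) = 10 / 10 = 1.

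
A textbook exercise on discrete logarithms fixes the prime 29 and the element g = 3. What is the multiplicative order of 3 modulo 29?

Since 3 ∈ (Z/29Z)^×, its order divides φ(29) = 29 − 1 = 28 = 2^2 · 7.
Divisors of 28: 1, 2, 4, 7, 14, 28.
Evaluate successive powers at the divisors of 28:
3^1 ≡ 3
3^2 ≡ 9
3^4 ≡ 23
3^7 ≡ 12
3^14 ≡ 28
3^28 ≡ 1
The smallest such exponent is 28, so the order of 3 is 28.

28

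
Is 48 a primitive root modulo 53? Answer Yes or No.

φ(53) = 53 − 1 = 52 = 2^2 · 13.
It suffices to check that the order of 48 is not a proper divisor of 52: compute 48^(52/q) for q ∈ {2, 13}.
48^26 ≡ 52 (mod 53)  [q = 2: ≢ 1 ✓]
48^4 ≡ 42 (mod 53)  [q = 13: ≢ 1 ✓]
None equal 1, so ord_53(48) = 52: 48 is a primitive root.

Yes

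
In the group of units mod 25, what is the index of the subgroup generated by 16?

Since 16 ∈ (Z/25Z)^×, its order divides φ(25) = φ(5^2) = 5·(5−1) = 20 = 2^2 · 5.
Divisors of 20: 1, 2, 4, 5, 10, 20.
Compute 16^d (mod 25) for the divisors d until we hit 1:
16^1 ≡ 16
16^2 ≡ 6
16^4 ≡ 11
16^5 ≡ 1
The order of 16 is 5, so the subgroup it generates has 5 elements.
Index = |(Z/25Z)^×| / |⟨16⟩| = 20 / 5 = 4.

4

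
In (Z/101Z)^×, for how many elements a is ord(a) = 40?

φ(101) = 101 − 1 = 100 = 2^2 · 5^2.
Since (Z/101Z)^× is cyclic of order 100, the number of elements of order d is φ(d) when d | 100 and 0 otherwise.
Here 100 is not a multiple of 40, so there are no elements of order 40.

0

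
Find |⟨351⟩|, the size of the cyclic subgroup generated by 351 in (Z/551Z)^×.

252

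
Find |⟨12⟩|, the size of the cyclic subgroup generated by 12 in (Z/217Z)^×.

30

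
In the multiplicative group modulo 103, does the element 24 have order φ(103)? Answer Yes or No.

φ(103) = 103 − 1 = 102 = 2 · 3 · 17.
24 is a primitive root mod 103 iff 24^(φ(103)/q) ≢ 1 for every prime q | φ(103), i.e. q ∈ {2, 3, 17}.
24^51 ≡ 102 (mod 103)  [q = 2: ≢ 1 ✓]
24^34 ≡ 1 (mod 103)  [q = 3: ≡ 1 ✗]
24^6 ≡ 72 (mod 103)  [q = 17: ≢ 1 ✓]
Since 24^34 ≡ 1, the order of 24 divides 34 < 102, so 24 is not a primitive root.

No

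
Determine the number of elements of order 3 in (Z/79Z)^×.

2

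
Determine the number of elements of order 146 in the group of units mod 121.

φ(121) = φ(11^2) = 11·(11−1) = 110 = 2 · 5 · 11.
(Z/121Z)^× is cyclic (|G| = 110); a cyclic group of order m has exactly φ(d) elements of each order d | m, and none otherwise.
146 does not divide 110, so no element of (Z/121Z)^× has order 146.

0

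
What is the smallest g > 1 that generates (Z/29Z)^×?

φ(29) = 29 − 1 = 28 = 2^2 · 7.
Test candidates g = 2, 3, … against the prime factors q ∈ {2, 7} of φ(29): g is a generator iff g^(28/q) ≢ 1 for every such q.
g = 2: 2^14 ≡ 28; 2^4 ≡ 16 — none is 1, so 2 is a primitive root.
So 2 is the smallest generator of (Z/29Z)^×.

2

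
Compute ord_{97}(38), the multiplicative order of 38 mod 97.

96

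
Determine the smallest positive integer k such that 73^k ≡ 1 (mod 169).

By Lagrange's theorem, ord_169(73) divides φ(169) = φ(13^2) = 13·(13−1) = 156 = 2^2 · 3 · 13.
Divisors of 156: 1, 2, 3, 4, 6, 12, 13, 26, 39, 52, 78, 156.
Test each divisor d:
73^1 ≡ 73 (mod 169)
73^2 ≡ 90 (mod 169)
73^3 ≡ 148 (mod 169)
73^4 ≡ 157 (mod 169)
73^6 ≡ 103 (mod 169)
73^12 ≡ 131 (mod 169)
73^13 ≡ 99 (mod 169)
73^26 ≡ 168 (mod 169)
73^39 ≡ 70 (mod 169)
73^52 ≡ 1 (mod 169) ✓
So ord_169(73) = 52.

52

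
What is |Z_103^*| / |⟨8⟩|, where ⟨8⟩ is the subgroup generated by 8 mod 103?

6

ord(8) | φ(103) = 103 − 1 = 102 = 2 · 3 · 17.
Divisors of 102: 1, 2, 3, 6, 17, 34, 51, 102.
Evaluate successive powers at the divisors of 102:
8^1 ≡ 8
8^2 ≡ 64
8^3 ≡ 100
8^6 ≡ 9
8^17 ≡ 1
The order of 8 is 17, so the subgroup it generates has 17 elements.
The index is φ(103) / ord(8) = 102 / 17 = 6.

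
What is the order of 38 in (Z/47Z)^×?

By Lagrange's theorem, ord_47(38) divides φ(47) = 47 − 1 = 46 = 2 · 23.
Divisors of 46: 1, 2, 23, 46.
Test each divisor d:
38^1 ≡ 38 (mod 47)
38^2 ≡ 34 (mod 47)
38^23 ≡ 46 (mod 47)
38^46 ≡ 1 (mod 47) ✓
Hence ord(38) = 46.

46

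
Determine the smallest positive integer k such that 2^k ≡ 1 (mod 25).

20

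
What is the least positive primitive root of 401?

3

φ(401) = 401 − 1 = 400 = 2^4 · 5^2.
Test candidates g = 2, 3, … against the prime factors q ∈ {2, 5} of φ(401): g is a generator iff g^(400/q) ≢ 1 for every such q.
g = 2: 2^200 ≡ 1 — hits 1, so not a primitive root.
g = 3: 3^200 ≡ 400; 3^80 ≡ 72 — none is 1, so 3 is a primitive root.
Hence the least primitive root of 401 is 3.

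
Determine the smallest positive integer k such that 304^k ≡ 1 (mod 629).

ord(304) | φ(629) = φ(17·37) = (17−1)·(37−1) = 16·36 = 576 = 2^6 · 3^2.
Divisors of 576: 1, 2, 3, 4, 6, 8, 9, 12, 16, 18, 24, 32, 36, 48, 64, 72, 96, 144, 192, 288, 576.
Evaluate successive powers at the divisors of 576:
304^1 ≡ 304
304^2 ≡ 582
304^3 ≡ 179
304^4 ≡ 322
304^6 ≡ 591
304^8 ≡ 528
304^9 ≡ 117
304^12 ≡ 186
304^16 ≡ 137
304^18 ≡ 480
304^24 ≡ 1
Therefore the multiplicative order of 304 modulo 629 is 24.

24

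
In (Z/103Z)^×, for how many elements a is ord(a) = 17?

φ(103) = 103 − 1 = 102 = 2 · 3 · 17.
Since (Z/103Z)^× is cyclic of order 102, the number of elements of order d is φ(d) when d | 102 and 0 otherwise.
17 | 102, and φ(17) = 17 − 1 = 16.

16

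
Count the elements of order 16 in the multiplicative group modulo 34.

8

φ(34) = φ(2)·φ(17) = 1·16 = 16 = 2^4.
Since (Z/34Z)^× is cyclic of order 16, the number of elements of order d is φ(d) when d | 16 and 0 otherwise.
16 = 2^4 divides 16, and φ(16) = 8.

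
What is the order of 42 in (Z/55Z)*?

By Lagrange's theorem, ord_55(42) divides φ(55) = φ(5·11) = (5−1)·(11−1) = 4·10 = 40 = 2^3 · 5.
Divisors of 40: 1, 2, 4, 5, 8, 10, 20, 40.
Compute 42^d (mod 55) for the divisors d until we hit 1:
42^1 ≡ 42 (mod 55)
42^2 ≡ 4 (mod 55)
42^4 ≡ 16 (mod 55)
42^5 ≡ 12 (mod 55)
42^8 ≡ 36 (mod 55)
42^10 ≡ 34 (mod 55)
42^20 ≡ 1 (mod 55) ✓
Hence ord(42) = 20.

20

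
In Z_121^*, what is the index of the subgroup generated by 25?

2

The order of 25 must divide φ(121) = φ(11^2) = 11·(11−1) = 110 = 2 · 5 · 11.
Divisors of 110: 1, 2, 5, 10, 11, 22, 55, 110.
Check 25^d mod 121 for each divisor in increasing order:
25^1 ≡ 25
25^2 ≡ 20
25^5 ≡ 78
25^10 ≡ 34
25^11 ≡ 3
25^22 ≡ 9
25^55 ≡ 1
Thus |⟨25⟩| = ord(25) = 55.
[(Z/121Z)^× : ⟨25⟩] = 110/55 = 2.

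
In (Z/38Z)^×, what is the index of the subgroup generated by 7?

6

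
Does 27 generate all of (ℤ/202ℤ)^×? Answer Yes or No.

Yes

φ(202) = φ(2)·φ(101) = 1·100 = 100 = 2^2 · 5^2.
An element g generates (Z/202Z)^× iff g^(100/q) ≢ 1 (mod 202) for each prime q ∈ {2, 5}.
27^50 ≡ 201 (mod 202)  [q = 2: ≢ 1 ✓]
27^20 ≡ 137 (mod 202)  [q = 5: ≢ 1 ✓]
None equal 1, so ord_202(27) = 100: 27 is a primitive root.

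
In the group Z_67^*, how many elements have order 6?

φ(67) = 67 − 1 = 66 = 2 · 3 · 11.
In a cyclic group of order 66, there are φ(d) elements of order d for each divisor d of 66, and zero for non-divisors.
6 = 2 · 3 divides 66, and φ(6) = 2.

2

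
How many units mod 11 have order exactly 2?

1

φ(11) = 11 − 1 = 10 = 2 · 5.
(Z/11Z)^× is cyclic (|G| = 10); a cyclic group of order m has exactly φ(d) elements of each order d | m, and none otherwise.
2 | 10, and φ(2) = 2 − 1 = 1.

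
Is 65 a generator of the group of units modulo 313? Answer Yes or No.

Yes

φ(313) = 313 − 1 = 312 = 2^3 · 3 · 13.
An element g generates (Z/313Z)^× iff g^(312/q) ≢ 1 (mod 313) for each prime q ∈ {2, 3, 13}.
65^156 ≡ 312 (mod 313)  [q = 2: ≢ 1 ✓]
65^104 ≡ 214 (mod 313)  [q = 3: ≢ 1 ✓]
65^24 ≡ 58 (mod 313)  [q = 13: ≢ 1 ✓]
Every test exponent gives a nontrivial residue, hence 65 generates the full group.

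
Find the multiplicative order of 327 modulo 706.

ord(327) | φ(706) = φ(2)·φ(353) = 1·352 = 352 = 2^5 · 11.
Divisors of 352: 1, 2, 4, 8, 11, 16, 22, 32, 44, 88, 176, 352.
Evaluate successive powers at the divisors of 352:
327^1 ≡ 327
327^2 ≡ 323
327^4 ≡ 547
327^8 ≡ 571
327^11 ≡ 247
327^16 ≡ 575
327^22 ≡ 293
327^32 ≡ 217
327^44 ≡ 423
327^88 ≡ 311
327^176 ≡ 705
327^352 ≡ 1
Hence ord(327) = 352.

352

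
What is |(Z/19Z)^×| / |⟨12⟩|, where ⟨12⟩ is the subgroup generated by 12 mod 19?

ord(12) | φ(19) = 19 − 1 = 18 = 2 · 3^2.
Divisors of 18: 1, 2, 3, 6, 9, 18.
Compute 12^d (mod 19) for the divisors d until we hit 1:
12^1 ≡ 12 (mod 19)
12^2 ≡ 11 (mod 19)
12^3 ≡ 18 (mod 19)
12^6 ≡ 1 (mod 19) ✓
So ord_19(12) = 6, hence |⟨12⟩| = 6.
[(Z/19Z)^× : ⟨12⟩] = 18/6 = 3.

3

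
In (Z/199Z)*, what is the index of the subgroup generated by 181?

9

ord(181) | φ(199) = 199 − 1 = 198 = 2 · 3^2 · 11.
Divisors of 198: 1, 2, 3, 6, 9, 11, 18, 22, 33, 66, 99, 198.
Check 181^d mod 199 for each divisor in increasing order:
181^1 ≡ 181
181^2 ≡ 125
181^3 ≡ 138
181^6 ≡ 139
181^9 ≡ 78
181^11 ≡ 198
181^18 ≡ 114
181^22 ≡ 1
The order of 181 is 22, so the subgroup it generates has 22 elements.
[(Z/199Z)^× : ⟨181⟩] = 198/22 = 9.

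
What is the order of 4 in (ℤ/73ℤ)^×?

ord(4) | φ(73) = 73 − 1 = 72 = 2^3 · 3^2.
Divisors of 72: 1, 2, 3, 4, 6, 8, 9, 12, 18, 24, 36, 72.
Evaluate successive powers at the divisors of 72:
4^1 ≡ 4
4^2 ≡ 16
4^3 ≡ 64
4^4 ≡ 37
4^6 ≡ 8
4^8 ≡ 55
4^9 ≡ 1
Hence ord(4) = 9.

9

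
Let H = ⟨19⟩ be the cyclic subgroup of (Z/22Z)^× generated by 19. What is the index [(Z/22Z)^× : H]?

The order of 19 must divide φ(22) = φ(2)·φ(11) = 1·10 = 10 = 2 · 5.
Divisors of 10: 1, 2, 5, 10.
Compute 19^d (mod 22) for the divisors d until we hit 1:
19^1 ≡ 19
19^2 ≡ 9
19^5 ≡ 21
19^10 ≡ 1
The order of 19 is 10, so the subgroup it generates has 10 elements.
[(Z/22Z)^× : ⟨19⟩] = 10/10 = 1.

1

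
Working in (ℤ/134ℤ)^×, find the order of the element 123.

Since 123 ∈ (Z/134Z)^×, its order divides φ(134) = φ(2)·φ(67) = 1·66 = 66 = 2 · 3 · 11.
Divisors of 66: 1, 2, 3, 6, 11, 22, 33, 66.
Evaluate successive powers at the divisors of 66:
123^1 ≡ 123 (mod 134)
123^2 ≡ 121 (mod 134)
123^3 ≡ 9 (mod 134)
123^6 ≡ 81 (mod 134)
123^11 ≡ 37 (mod 134)
123^22 ≡ 29 (mod 134)
123^33 ≡ 1 (mod 134) ✓
Therefore the multiplicative order of 123 modulo 134 is 33.

33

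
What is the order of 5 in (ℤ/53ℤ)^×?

Since 5 ∈ (Z/53Z)^×, its order divides φ(53) = 53 − 1 = 52 = 2^2 · 13.
Divisors of 52: 1, 2, 4, 13, 26, 52.
Check 5^d mod 53 for each divisor in increasing order:
5^1 ≡ 5 (mod 53)
5^2 ≡ 25 (mod 53)
5^4 ≡ 42 (mod 53)
5^13 ≡ 23 (mod 53)
5^26 ≡ 52 (mod 53)
5^52 ≡ 1 (mod 53) ✓
The smallest such exponent is 52, so the order of 5 is 52.

52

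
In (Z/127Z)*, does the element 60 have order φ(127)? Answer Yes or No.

No

φ(127) = 127 − 1 = 126 = 2 · 3^2 · 7.
An element g generates (Z/127Z)^× iff g^(126/q) ≢ 1 (mod 127) for each prime q ∈ {2, 3, 7}.
60^63 ≡ 1 (mod 127)  [q = 2: ≡ 1 ✗]
60^42 ≡ 107 (mod 127)  [q = 3: ≢ 1 ✓]
60^18 ≡ 4 (mod 127)  [q = 7: ≢ 1 ✓]
Since 60^63 ≡ 1, the order of 60 divides 63 < 126, so 60 is not a primitive root.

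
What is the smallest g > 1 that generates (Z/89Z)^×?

φ(89) = 89 − 1 = 88 = 2^3 · 11.
g is a primitive root iff g^(88/q) ≢ 1 (mod 89) for each prime q ∈ {2, 11}.
g = 2: 2^44 ≡ 1 — hits 1, so not a primitive root.
g = 3: 3^44 ≡ 88; 3^8 ≡ 64 — none is 1, so 3 is a primitive root.
Hence the least primitive root of 89 is 3.

3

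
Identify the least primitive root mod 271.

φ(271) = 271 − 1 = 270 = 2 · 3^3 · 5.
Test candidates g = 2, 3, … against the prime factors q ∈ {2, 3, 5} of φ(271): g is a generator iff g^(270/q) ≢ 1 for every such q.
g = 2: 2^135 ≡ 1 — hits 1, so not a primitive root.
g = 3: 3^135 ≡ 270; 3^90 ≡ 1 — hits 1, so not a primitive root.
g = 4: 4^135 ≡ 1 — hits 1, so not a primitive root.
g = 5: 5^135 ≡ 1 — hits 1, so not a primitive root.
g = 6: 6^135 ≡ 270; 6^90 ≡ 242; 6^54 ≡ 10 — none is 1, so 6 is a primitive root.
Hence the least primitive root of 271 is 6.

6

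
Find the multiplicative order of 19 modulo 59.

29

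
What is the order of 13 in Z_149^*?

By Lagrange's theorem, ord_149(13) divides φ(149) = 149 − 1 = 148 = 2^2 · 37.
Divisors of 148: 1, 2, 4, 37, 74, 148.
Test each divisor d:
13^1 ≡ 13 (mod 149)
13^2 ≡ 20 (mod 149)
13^4 ≡ 102 (mod 149)
13^37 ≡ 105 (mod 149)
13^74 ≡ 148 (mod 149)
13^148 ≡ 1 (mod 149) ✓
Hence ord(13) = 148.

148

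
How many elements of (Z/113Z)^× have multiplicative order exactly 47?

0

φ(113) = 113 − 1 = 112 = 2^4 · 7.
Since (Z/113Z)^× is cyclic of order 112, the number of elements of order d is φ(d) when d | 112 and 0 otherwise.
Since 47 ∤ 112, the count is 0.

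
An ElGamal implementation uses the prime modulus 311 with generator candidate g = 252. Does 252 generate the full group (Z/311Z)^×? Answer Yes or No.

No

φ(311) = 311 − 1 = 310 = 2 · 5 · 31.
252 is a primitive root mod 311 iff 252^(φ(311)/q) ≢ 1 for every prime q | φ(311), i.e. q ∈ {2, 5, 31}.
252^155 ≡ 1 (mod 311)  [q = 2: ≡ 1 ✗]
252^62 ≡ 52 (mod 311)  [q = 5: ≢ 1 ✓]
252^10 ≡ 169 (mod 311)  [q = 31: ≢ 1 ✓]
252^155 ≡ 1 shows ord(252) | 155, strictly less than φ(311); not a primitive root.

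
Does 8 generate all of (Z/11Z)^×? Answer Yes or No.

Yes

φ(11) = 11 − 1 = 10 = 2 · 5.
8 is a primitive root mod 11 iff 8^(φ(11)/q) ≢ 1 for every prime q | φ(11), i.e. q ∈ {2, 5}.
8^5 ≡ 10 (mod 11)  [q = 2: ≢ 1 ✓]
8^2 ≡ 9 (mod 11)  [q = 5: ≢ 1 ✓]
None equal 1, so ord_11(8) = 10: 8 is a primitive root.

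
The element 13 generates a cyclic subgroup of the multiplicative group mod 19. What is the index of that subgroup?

1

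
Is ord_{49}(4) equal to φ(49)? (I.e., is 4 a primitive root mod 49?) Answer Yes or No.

No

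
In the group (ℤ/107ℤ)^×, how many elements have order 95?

φ(107) = 107 − 1 = 106 = 2 · 53.
(Z/107Z)^× is cyclic (|G| = 106); a cyclic group of order m has exactly φ(d) elements of each order d | m, and none otherwise.
95 does not divide 106, so no element of (Z/107Z)^× has order 95.

0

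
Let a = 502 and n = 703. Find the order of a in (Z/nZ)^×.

18

Since 502 ∈ (Z/703Z)^×, its order divides φ(703) = φ(19·37) = (19−1)·(37−1) = 18·36 = 648 = 2^3 · 3^4.
Divisors of 648: 1, 2, 3, 4, 6, 8, 9, 12, 18, 24, 27, 36, 54, 72, 81, 108, 162, 216, 324, 648.
Check 502^d mod 703 for each divisor in increasing order:
502^1 ≡ 502 (mod 703)
502^2 ≡ 330 (mod 703)
502^3 ≡ 455 (mod 703)
502^4 ≡ 638 (mod 703)
502^6 ≡ 343 (mod 703)
502^8 ≡ 7 (mod 703)
502^9 ≡ 702 (mod 703)
502^12 ≡ 248 (mod 703)
502^18 ≡ 1 (mod 703) ✓
Hence ord(502) = 18.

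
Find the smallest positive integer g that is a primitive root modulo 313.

10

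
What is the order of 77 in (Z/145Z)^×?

28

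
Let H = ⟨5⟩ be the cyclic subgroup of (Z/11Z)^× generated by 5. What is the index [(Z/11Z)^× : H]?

2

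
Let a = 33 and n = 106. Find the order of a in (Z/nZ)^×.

By Lagrange's theorem, ord_106(33) divides φ(106) = φ(2)·φ(53) = 1·52 = 52 = 2^2 · 13.
Divisors of 52: 1, 2, 4, 13, 26, 52.
Test each divisor d:
33^1 ≡ 33
33^2 ≡ 29
33^4 ≡ 99
33^13 ≡ 23
33^26 ≡ 105
33^52 ≡ 1
Hence ord(33) = 52.

52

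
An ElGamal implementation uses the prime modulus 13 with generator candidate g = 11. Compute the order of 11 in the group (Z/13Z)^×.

Since 11 ∈ (Z/13Z)^×, its order divides φ(13) = 13 − 1 = 12 = 2^2 · 3.
Divisors of 12: 1, 2, 3, 4, 6, 12.
Evaluate successive powers at the divisors of 12:
11^1 ≡ 11 (mod 13)
11^2 ≡ 4 (mod 13)
11^3 ≡ 5 (mod 13)
11^4 ≡ 3 (mod 13)
11^6 ≡ 12 (mod 13)
11^12 ≡ 1 (mod 13) ✓
The smallest such exponent is 12, so the order of 11 is 12.

12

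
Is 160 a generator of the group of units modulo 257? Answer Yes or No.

Yes

φ(257) = 257 − 1 = 256 = 2^8.
It suffices to check that the order of 160 is not a proper divisor of 256: compute 160^(256/q) for q ∈ {2}.
160^128 ≡ 256 (mod 257)  [q = 2: ≢ 1 ✓]
All checks pass, so 160 has order 256 and is a primitive root modulo 257.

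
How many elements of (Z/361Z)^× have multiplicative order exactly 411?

φ(361) = φ(19^2) = 19·(19−1) = 342 = 2 · 3^2 · 19.
Since (Z/361Z)^× is cyclic of order 342, the number of elements of order d is φ(d) when d | 342 and 0 otherwise.
Here 342 is not a multiple of 411, so there are no elements of order 411.

0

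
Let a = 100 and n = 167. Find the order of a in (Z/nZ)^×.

Since 100 ∈ (Z/167Z)^×, its order divides φ(167) = 167 − 1 = 166 = 2 · 83.
Divisors of 166: 1, 2, 83, 166.
Evaluate successive powers at the divisors of 166:
100^1 ≡ 100 (mod 167)
100^2 ≡ 147 (mod 167)
100^83 ≡ 1 (mod 167) ✓
The smallest such exponent is 83, so the order of 100 is 83.

83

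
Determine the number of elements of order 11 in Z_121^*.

φ(121) = φ(11^2) = 11·(11−1) = 110 = 2 · 5 · 11.
Since (Z/121Z)^× is cyclic of order 110, the number of elements of order d is φ(d) when d | 110 and 0 otherwise.
11 | 110, and φ(11) = 11 − 1 = 10.

10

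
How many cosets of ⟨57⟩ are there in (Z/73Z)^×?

4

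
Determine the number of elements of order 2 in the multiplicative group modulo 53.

φ(53) = 53 − 1 = 52 = 2^2 · 13.
(Z/53Z)^× is cyclic (|G| = 52); a cyclic group of order m has exactly φ(d) elements of each order d | m, and none otherwise.
2 | 52, and φ(2) = 2 − 1 = 1.

1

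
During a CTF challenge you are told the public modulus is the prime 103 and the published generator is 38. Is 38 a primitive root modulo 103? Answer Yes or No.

No

φ(103) = 103 − 1 = 102 = 2 · 3 · 17.
It suffices to check that the order of 38 is not a proper divisor of 102: compute 38^(102/q) for q ∈ {2, 3, 17}.
38^51 ≡ 1 (mod 103)  [q = 2: ≡ 1 ✗]
38^34 ≡ 56 (mod 103)  [q = 3: ≢ 1 ✓]
38^6 ≡ 8 (mod 103)  [q = 17: ≢ 1 ✓]
38^51 ≡ 1 shows ord(38) | 51, strictly less than φ(103); not a primitive root.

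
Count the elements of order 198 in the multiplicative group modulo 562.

φ(562) = φ(2)·φ(281) = 1·280 = 280 = 2^3 · 5 · 7.
Since (Z/562Z)^× is cyclic of order 280, the number of elements of order d is φ(d) when d | 280 and 0 otherwise.
Since 198 ∤ 280, the count is 0.

0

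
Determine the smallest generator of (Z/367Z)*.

φ(367) = 367 − 1 = 366 = 2 · 3 · 61.
Test candidates g = 2, 3, … against the prime factors q ∈ {2, 3, 61} of φ(367): g is a generator iff g^(366/q) ≢ 1 for every such q.
g = 2: 2^183 ≡ 1 — hits 1, so not a primitive root.
g = 3: 3^183 ≡ 366; 3^122 ≡ 1 — hits 1, so not a primitive root.
g = 4: 4^183 ≡ 1 — hits 1, so not a primitive root.
g = 5: 5^183 ≡ 366; 5^122 ≡ 1 — hits 1, so not a primitive root.
g = 6: 6^183 ≡ 366; 6^122 ≡ 283; 6^6 ≡ 47 — none is 1, so 6 is a primitive root.
So 6 is the smallest generator of (Z/367Z)^×.

6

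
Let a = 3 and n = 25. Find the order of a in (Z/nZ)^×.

20

ord(3) | φ(25) = φ(5^2) = 5·(5−1) = 20 = 2^2 · 5.
Divisors of 20: 1, 2, 4, 5, 10, 20.
Check 3^d mod 25 for each divisor in increasing order:
3^1 ≡ 3
3^2 ≡ 9
3^4 ≡ 6
3^5 ≡ 18
3^10 ≡ 24
3^20 ≡ 1
Therefore the multiplicative order of 3 modulo 25 is 20.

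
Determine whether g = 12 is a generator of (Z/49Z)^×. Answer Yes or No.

φ(49) = φ(7^2) = 7·(7−1) = 42 = 2 · 3 · 7.
An element g generates (Z/49Z)^× iff g^(42/q) ≢ 1 (mod 49) for each prime q ∈ {2, 3, 7}.
12^21 ≡ 48 (mod 49)  [q = 2: ≢ 1 ✓]
12^14 ≡ 18 (mod 49)  [q = 3: ≢ 1 ✓]
12^6 ≡ 22 (mod 49)  [q = 7: ≢ 1 ✓]
All checks pass, so 12 has order 42 and is a primitive root modulo 49.

Yes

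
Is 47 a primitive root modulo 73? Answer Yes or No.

φ(73) = 73 − 1 = 72 = 2^3 · 3^2.
47 is a primitive root mod 73 iff 47^(φ(73)/q) ≢ 1 for every prime q | φ(73), i.e. q ∈ {2, 3}.
47^36 ≡ 72 (mod 73)  [q = 2: ≢ 1 ✓]
47^24 ≡ 8 (mod 73)  [q = 3: ≢ 1 ✓]
None equal 1, so ord_73(47) = 72: 47 is a primitive root.

Yes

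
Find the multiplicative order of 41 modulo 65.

12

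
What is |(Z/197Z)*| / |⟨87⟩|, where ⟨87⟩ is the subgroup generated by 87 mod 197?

7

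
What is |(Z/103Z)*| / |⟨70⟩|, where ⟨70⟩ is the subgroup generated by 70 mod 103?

1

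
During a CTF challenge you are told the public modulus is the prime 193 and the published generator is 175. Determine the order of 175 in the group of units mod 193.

96

Since 175 ∈ (Z/193Z)^×, its order divides φ(193) = 193 − 1 = 192 = 2^6 · 3.
Divisors of 192: 1, 2, 3, 4, 6, 8, 12, 16, 24, 32, 48, 64, 96, 192.
Evaluate successive powers at the divisors of 192:
175^1 ≡ 175 (mod 193)
175^2 ≡ 131 (mod 193)
175^3 ≡ 151 (mod 193)
175^4 ≡ 177 (mod 193)
175^6 ≡ 27 (mod 193)
175^8 ≡ 63 (mod 193)
175^12 ≡ 150 (mod 193)
175^16 ≡ 109 (mod 193)
175^24 ≡ 112 (mod 193)
175^32 ≡ 108 (mod 193)
175^48 ≡ 192 (mod 193)
175^64 ≡ 84 (mod 193)
175^96 ≡ 1 (mod 193) ✓
Therefore the multiplicative order of 175 modulo 193 is 96.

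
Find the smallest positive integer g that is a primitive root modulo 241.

7

φ(241) = 241 − 1 = 240 = 2^4 · 3 · 5.
g is a primitive root iff g^(240/q) ≢ 1 (mod 241) for each prime q ∈ {2, 3, 5}.
g = 2: 2^120 ≡ 1 — hits 1, so not a primitive root.
g = 3: 3^120 ≡ 1 — hits 1, so not a primitive root.
g = 4: 4^120 ≡ 1 — hits 1, so not a primitive root.
g = 5: 5^120 ≡ 1 — hits 1, so not a primitive root.
g = 6: 6^120 ≡ 1 — hits 1, so not a primitive root.
g = 7: 7^120 ≡ 240; 7^80 ≡ 15; 7^48 ≡ 91 — none is 1, so 7 is a primitive root.
So 7 is the smallest generator of (Z/241Z)^×.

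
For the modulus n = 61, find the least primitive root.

φ(61) = 61 − 1 = 60 = 2^2 · 3 · 5.
g is a primitive root iff g^(60/q) ≢ 1 (mod 61) for each prime q ∈ {2, 3, 5}.
g = 2: 2^30 ≡ 60; 2^20 ≡ 47; 2^12 ≡ 9 — none is 1, so 2 is a primitive root.
So 2 is the smallest generator of (Z/61Z)^×.

2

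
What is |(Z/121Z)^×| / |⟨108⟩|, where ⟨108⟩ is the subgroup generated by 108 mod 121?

2

Since 108 ∈ (Z/121Z)^×, its order divides φ(121) = φ(11^2) = 11·(11−1) = 110 = 2 · 5 · 11.
Divisors of 110: 1, 2, 5, 10, 11, 22, 55, 110.
Check 108^d mod 121 for each divisor in increasing order:
108^1 ≡ 108
108^2 ≡ 48
108^5 ≡ 56
108^10 ≡ 111
108^11 ≡ 9
108^22 ≡ 81
108^55 ≡ 1
The order of 108 is 55, so the subgroup it generates has 55 elements.
Index = |(Z/121Z)^×| / |⟨108⟩| = 110 / 55 = 2.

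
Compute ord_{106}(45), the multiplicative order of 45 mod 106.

52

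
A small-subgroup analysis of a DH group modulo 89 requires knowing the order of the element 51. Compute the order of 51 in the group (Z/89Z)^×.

The order of 51 must divide φ(89) = 89 − 1 = 88 = 2^3 · 11.
Divisors of 88: 1, 2, 4, 8, 11, 22, 44, 88.
Test each divisor d:
51^1 ≡ 51
51^2 ≡ 20
51^4 ≡ 44
51^8 ≡ 67
51^11 ≡ 77
51^22 ≡ 55
51^44 ≡ 88
51^88 ≡ 1
Therefore the multiplicative order of 51 modulo 89 is 88.

88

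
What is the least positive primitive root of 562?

φ(562) = φ(2)·φ(281) = 1·280 = 280 = 2^3 · 5 · 7.
g is a primitive root iff g^(280/q) ≢ 1 (mod 562) for each prime q ∈ {2, 5, 7}.
g = 2: gcd(2, 562) = 2 > 1, not a unit — skip.
g = 3: 3^140 ≡ 561; 3^56 ≡ 367; 3^40 ≡ 249 — none is 1, so 3 is a primitive root.
So 3 is the smallest generator of (Z/562Z)^×.

3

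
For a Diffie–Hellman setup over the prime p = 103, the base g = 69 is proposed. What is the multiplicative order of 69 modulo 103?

By Lagrange's theorem, ord_103(69) divides φ(103) = 103 − 1 = 102 = 2 · 3 · 17.
Divisors of 102: 1, 2, 3, 6, 17, 34, 51, 102.
Evaluate successive powers at the divisors of 102:
69^1 ≡ 69 (mod 103)
69^2 ≡ 23 (mod 103)
69^3 ≡ 42 (mod 103)
69^6 ≡ 13 (mod 103)
69^17 ≡ 102 (mod 103)
69^34 ≡ 1 (mod 103) ✓
Hence ord(69) = 34.

34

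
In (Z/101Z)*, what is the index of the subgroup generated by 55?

1

Since 55 ∈ (Z/101Z)^×, its order divides φ(101) = 101 − 1 = 100 = 2^2 · 5^2.
Divisors of 100: 1, 2, 4, 5, 10, 20, 25, 50, 100.
Test each divisor d:
55^1 ≡ 55 (mod 101)
55^2 ≡ 96 (mod 101)
55^4 ≡ 25 (mod 101)
55^5 ≡ 62 (mod 101)
55^10 ≡ 6 (mod 101)
55^20 ≡ 36 (mod 101)
55^25 ≡ 10 (mod 101)
55^50 ≡ 100 (mod 101)
55^100 ≡ 1 (mod 101) ✓
Thus |⟨55⟩| = ord(55) = 100.
Index = |(Z/101Z)^×| / |⟨55⟩| = 100 / 100 = 1.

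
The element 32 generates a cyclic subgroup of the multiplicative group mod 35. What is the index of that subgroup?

2

ord(32) | φ(35) = φ(5·7) = (5−1)·(7−1) = 4·6 = 24 = 2^3 · 3.
Divisors of 24: 1, 2, 3, 4, 6, 8, 12, 24.
Evaluate successive powers at the divisors of 24:
32^1 ≡ 32
32^2 ≡ 9
32^3 ≡ 8
32^4 ≡ 11
32^6 ≡ 29
32^8 ≡ 16
32^12 ≡ 1
Thus |⟨32⟩| = ord(32) = 12.
The index is φ(35) / ord(32) = 24 / 12 = 2.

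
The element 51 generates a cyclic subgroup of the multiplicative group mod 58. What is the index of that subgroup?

By Lagrange's theorem, ord_58(51) divides φ(58) = φ(2)·φ(29) = 1·28 = 28 = 2^2 · 7.
Divisors of 28: 1, 2, 4, 7, 14, 28.
Test each divisor d:
51^1 ≡ 51
51^2 ≡ 49
51^4 ≡ 23
51^7 ≡ 57
51^14 ≡ 1
The order of 51 is 14, so the subgroup it generates has 14 elements.
The index is φ(58) / ord(51) = 28 / 14 = 2.

2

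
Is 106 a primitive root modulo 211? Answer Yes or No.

Yes

φ(211) = 211 − 1 = 210 = 2 · 3 · 5 · 7.
An element g generates (Z/211Z)^× iff g^(210/q) ≢ 1 (mod 211) for each prime q ∈ {2, 3, 5, 7}.
106^105 ≡ 210 (mod 211)  [q = 2: ≢ 1 ✓]
106^70 ≡ 14 (mod 211)  [q = 3: ≢ 1 ✓]
106^42 ≡ 71 (mod 211)  [q = 5: ≢ 1 ✓]
106^30 ≡ 58 (mod 211)  [q = 7: ≢ 1 ✓]
All checks pass, so 106 has order 210 and is a primitive root modulo 211.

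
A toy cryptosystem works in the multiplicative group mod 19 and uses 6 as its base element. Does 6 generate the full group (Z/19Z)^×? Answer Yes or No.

No

φ(19) = 19 − 1 = 18 = 2 · 3^2.
An element g generates (Z/19Z)^× iff g^(18/q) ≢ 1 (mod 19) for each prime q ∈ {2, 3}.
6^9 ≡ 1 (mod 19)  [q = 2: ≡ 1 ✗]
6^6 ≡ 11 (mod 19)  [q = 3: ≢ 1 ✓]
The check at q = 2 fails, so 6 generates a proper subgroup.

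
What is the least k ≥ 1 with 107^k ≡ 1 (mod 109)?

36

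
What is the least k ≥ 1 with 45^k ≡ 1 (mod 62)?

15

Since 45 ∈ (Z/62Z)^×, its order divides φ(62) = φ(2)·φ(31) = 1·30 = 30 = 2 · 3 · 5.
Divisors of 30: 1, 2, 3, 5, 6, 10, 15, 30.
Evaluate successive powers at the divisors of 30:
45^1 ≡ 45
45^2 ≡ 41
45^3 ≡ 47
45^5 ≡ 5
45^6 ≡ 39
45^10 ≡ 25
45^15 ≡ 1
So ord_62(45) = 15.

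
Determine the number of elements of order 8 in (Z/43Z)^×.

0

φ(43) = 43 − 1 = 42 = 2 · 3 · 7.
In a cyclic group of order 42, there are φ(d) elements of order d for each divisor d of 42, and zero for non-divisors.
Here 42 is not a multiple of 8, so there are no elements of order 8.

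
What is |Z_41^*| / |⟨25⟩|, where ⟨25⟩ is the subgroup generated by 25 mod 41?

4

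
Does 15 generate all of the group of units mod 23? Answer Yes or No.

φ(23) = 23 − 1 = 22 = 2 · 11.
15 is a primitive root mod 23 iff 15^(φ(23)/q) ≢ 1 for every prime q | φ(23), i.e. q ∈ {2, 11}.
15^11 ≡ 22 (mod 23)  [q = 2: ≢ 1 ✓]
15^2 ≡ 18 (mod 23)  [q = 11: ≢ 1 ✓]
None equal 1, so ord_23(15) = 22: 15 is a primitive root.

Yes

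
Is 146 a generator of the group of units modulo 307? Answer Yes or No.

No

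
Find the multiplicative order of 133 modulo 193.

By Lagrange's theorem, ord_193(133) divides φ(193) = 193 − 1 = 192 = 2^6 · 3.
Divisors of 192: 1, 2, 3, 4, 6, 8, 12, 16, 24, 32, 48, 64, 96, 192.
Check 133^d mod 193 for each divisor in increasing order:
133^1 ≡ 133 (mod 193)
133^2 ≡ 126 (mod 193)
133^3 ≡ 160 (mod 193)
133^4 ≡ 50 (mod 193)
133^6 ≡ 124 (mod 193)
133^8 ≡ 184 (mod 193)
133^12 ≡ 129 (mod 193)
133^16 ≡ 81 (mod 193)
133^24 ≡ 43 (mod 193)
133^32 ≡ 192 (mod 193)
133^48 ≡ 112 (mod 193)
133^64 ≡ 1 (mod 193) ✓
So ord_193(133) = 64.

64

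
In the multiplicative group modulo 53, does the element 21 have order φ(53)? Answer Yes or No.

φ(53) = 53 − 1 = 52 = 2^2 · 13.
Test 21^(52/q) mod 53 for each prime factor q of 52:
21^26 ≡ 52 (mod 53)  [q = 2: ≢ 1 ✓]
21^4 ≡ 24 (mod 53)  [q = 13: ≢ 1 ✓]
None equal 1, so ord_53(21) = 52: 21 is a primitive root.

Yes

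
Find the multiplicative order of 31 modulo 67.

66

Since 31 ∈ (Z/67Z)^×, its order divides φ(67) = 67 − 1 = 66 = 2 · 3 · 11.
Divisors of 66: 1, 2, 3, 6, 11, 22, 33, 66.
Compute 31^d (mod 67) for the divisors d until we hit 1:
31^1 ≡ 31 (mod 67)
31^2 ≡ 23 (mod 67)
31^3 ≡ 43 (mod 67)
31^6 ≡ 40 (mod 67)
31^11 ≡ 30 (mod 67)
31^22 ≡ 29 (mod 67)
31^33 ≡ 66 (mod 67)
31^66 ≡ 1 (mod 67) ✓
The smallest such exponent is 66, so the order of 31 is 66.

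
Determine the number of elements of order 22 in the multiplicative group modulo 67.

φ(67) = 67 − 1 = 66 = 2 · 3 · 11.
(Z/67Z)^× is cyclic (|G| = 66); a cyclic group of order m has exactly φ(d) elements of each order d | m, and none otherwise.
22 = 2 · 11 divides 66, and φ(22) = 10.

10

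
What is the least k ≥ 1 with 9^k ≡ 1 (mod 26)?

ord(9) | φ(26) = φ(2)·φ(13) = 1·12 = 12 = 2^2 · 3.
Divisors of 12: 1, 2, 3, 4, 6, 12.
Check 9^d mod 26 for each divisor in increasing order:
9^1 ≡ 9
9^2 ≡ 3
9^3 ≡ 1
Hence ord(9) = 3.

3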